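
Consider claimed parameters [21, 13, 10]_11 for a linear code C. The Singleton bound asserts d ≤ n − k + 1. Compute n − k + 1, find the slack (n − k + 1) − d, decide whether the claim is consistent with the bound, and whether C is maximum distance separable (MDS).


Singleton RHS = n − k + 1 = 9, slack = -1, bound violated (no such code; not MDS).

Singleton bound: d ≤ n − k + 1.
Here n = 21, k = 13, so n − k + 1 = 9.
Given d = 10, check d ≤ 9: NO.
Slack = (n − k + 1) − d = -1.
The slack is negative: d = 10 exceeds n − k + 1 = 9 by 1, so the Singleton bound is violated and no linear [21, 13, 10]_11 code can exist. In particular it is not MDS (MDS requires d = n − k + 1 exactly).
Description: the claimed parameters are [21, 13, 10]_11; such a code would be impossible (violates the Singleton bound).


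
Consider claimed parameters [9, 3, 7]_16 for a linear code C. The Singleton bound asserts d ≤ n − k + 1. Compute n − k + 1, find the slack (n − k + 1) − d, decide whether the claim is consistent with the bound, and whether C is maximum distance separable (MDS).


Singleton RHS = n − k + 1 = 7, slack = 0, bound satisfied, MDS.

Singleton bound: d ≤ n − k + 1.
Here n = 9, k = 3, so n − k + 1 = 7.
Given d = 7, check d ≤ 7: YES.
Slack = (n − k + 1) − d = 0.
The code is MDS (slack = 0).
Description: the claimed parameters are [9, 3, 7]_16; such a code would be MDS (meets Singleton bound).


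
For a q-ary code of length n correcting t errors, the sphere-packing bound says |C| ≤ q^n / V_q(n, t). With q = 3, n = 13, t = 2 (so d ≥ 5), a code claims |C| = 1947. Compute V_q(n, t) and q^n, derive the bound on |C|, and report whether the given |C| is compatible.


V_q(n, t) = 339, q^n = 1594323, Hamming bound = 4703, |C| = 1947 ≤ bound (satisfied).

Step 1: Compute V_q(n, t) = Σ_{j=0}^2 C(n, j) (q−1)^j.
  j = 0: C(13,0)·(2)^0 = 1·1 = 1.
  j = 1: C(13,1)·(2)^1 = 13·2 = 26.
  j = 2: C(13,2)·(2)^2 = 78·4 = 312.
  V_q(n, t) = 1 + 26 + 312 = 339.
Step 2: q^n = 3^13 = 1594323.
Step 3: Hamming bound ⌊q^n / V_q(n,t)⌋ = ⌊1594323/339⌋ = 4703.
Step 4: Compare |C| = 1947 to 4703: satisfied.
The claimed |C| lies below the Hamming bound.


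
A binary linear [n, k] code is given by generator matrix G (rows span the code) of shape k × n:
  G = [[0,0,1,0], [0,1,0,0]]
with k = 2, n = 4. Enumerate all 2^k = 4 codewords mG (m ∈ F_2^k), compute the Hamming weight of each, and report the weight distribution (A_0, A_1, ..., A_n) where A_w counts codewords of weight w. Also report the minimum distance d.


Weight distribution: A_0 = 1, A_1 = 2, A_2 = 1. Minimum distance d = 1.

Enumerate all 2^2 = 4 messages m ∈ F_2^2.
For each, compute codeword c = mG in F_2^4, then tally its weight.
  m = 00 → c = 0000, weight = 0.
  m = 10 → c = 0010, weight = 1.
  m = 01 → c = 0100, weight = 1.
  m = 11 → c = 0110, weight = 2.
Tally weights:
  weight 0: 1 codewords.
  weight 1: 2 codewords.
  weight 2: 1 codewords.
Minimum distance d = smallest w > 0 with A_w > 0 = 1.
Sanity: Σ A_w = 4 = 2^2 = 4 ✓.


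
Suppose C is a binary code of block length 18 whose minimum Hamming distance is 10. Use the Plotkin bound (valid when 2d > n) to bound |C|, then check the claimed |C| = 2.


Plotkin bound M ≤ 10; given |C| = 2 ≤ bound (satisfied).

Check applicability: 2d = 20, n = 18.
2d − n = 2 > 0, so Plotkin applies.
Compute d/(2d−n) = 10/2 ≈ 5.0000.
⌊d/(2d−n)⌋ = 5.
Plotkin bound: M ≤ 2·5 = 10.
Given |C| = 2, check: satisfied.
This |C| is below the Plotkin bound.


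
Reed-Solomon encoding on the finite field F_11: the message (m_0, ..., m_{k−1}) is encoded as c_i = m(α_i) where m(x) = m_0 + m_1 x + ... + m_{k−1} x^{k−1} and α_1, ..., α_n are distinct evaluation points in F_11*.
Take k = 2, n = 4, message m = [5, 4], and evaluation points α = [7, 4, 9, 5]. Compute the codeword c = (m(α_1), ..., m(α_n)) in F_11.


c = [0, 10, 8, 3]

Message polynomial: m(x) = 5 + 4·x (mod 11).
For each evaluation point α_i, compute m(α_i) mod 11:
  α_1 = 7: Horner steps 4 → 0, so m(7) = 0.
  α_2 = 4: Horner steps 4 → 10, so m(4) = 10.
  α_3 = 9: Horner steps 4 → 8, so m(9) = 8.
  α_4 = 5: Horner steps 4 → 3, so m(5) = 3.
Codeword c = [0, 10, 8, 3] ∈ F_11^4.


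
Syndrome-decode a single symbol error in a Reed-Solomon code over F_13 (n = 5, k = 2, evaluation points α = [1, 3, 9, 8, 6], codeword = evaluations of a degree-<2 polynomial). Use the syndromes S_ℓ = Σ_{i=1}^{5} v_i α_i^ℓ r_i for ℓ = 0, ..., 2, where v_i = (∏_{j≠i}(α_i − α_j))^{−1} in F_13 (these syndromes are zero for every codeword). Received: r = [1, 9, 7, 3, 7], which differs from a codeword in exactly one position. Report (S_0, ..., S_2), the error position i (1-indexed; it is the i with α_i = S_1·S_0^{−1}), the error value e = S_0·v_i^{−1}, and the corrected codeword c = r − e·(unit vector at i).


S = (1, 6, 10), error at position 5, error magnitude e = 12, c = [1, 9, 7, 3, 8].

Step 1: column multipliers v_i = (∏_{j≠i}(α_i − α_j))^{−1} mod 13.
  i = 1 (α = 1): (1−3)(1−9)(1−8)(1−6) = (−2)·(−8)·(−7)·(−5) = 560 ≡ 1, so v_1 = 1^{−1} = 1 (mod 13).
  i = 2 (α = 3): (3−1)(3−9)(3−8)(3−6) = 2·(−6)·(−5)·(−3) = −180 ≡ 2, so v_2 = 2^{−1} = 7 (mod 13).
  i = 3 (α = 9): (9−1)(9−3)(9−8)(9−6) = 8·6·1·3 = 144 ≡ 1, so v_3 = 1^{−1} = 1 (mod 13).
  i = 4 (α = 8): (8−1)(8−3)(8−9)(8−6) = 7·5·(−1)·2 = −70 ≡ 8, so v_4 = 8^{−1} = 5 (mod 13).
  i = 5 (α = 6): (6−1)(6−3)(6−9)(6−8) = 5·3·(−3)·(−2) = 90 ≡ 12, so v_5 = 12^{−1} = 12 (mod 13).
  v = [1, 7, 1, 5, 12].
Step 2: syndromes of r = [1, 9, 7, 3, 7] (all sums mod 13).
  S_0 = Σ v_i r_i = 1·1 + 7·9 + 1·7 + 5·3 + 12·7 = 170 ≡ 1.
  S_1 = Σ v_i α_i r_i = 1·1·1 + 7·3·9 + 1·9·7 + 5·8·3 + 12·6·7 = 877 ≡ 6.
  α_i^2 mod 13 = [1, 9, 3, 12, 10].
  S_2 = Σ v_i α_i^2 r_i = 1·1·1 + 7·9·9 + 1·3·7 + 5·12·3 + 12·10·7 = 1609 ≡ 10.
  S = (1, 6, 10) ≠ 0, so r is not a codeword (an error is present).
Step 3: locate the error. For a single error e at position i, S_ℓ = v_i·e·α_i^ℓ, so α_err = S_1/S_0.
  S_0^{−1} = 1^{−1} = 1 (mod 13), so α_err = 6·1 = 6 ≡ 6 = α_5. Error position i = 5.
  Consistency check: S_2/S_1 = 10·11 = 110 ≡ 6 = α_err ✓ (single-error assumption holds).
Step 4: error magnitude e = S_0/v_5 = S_0·∏_{j≠5}(α_5 − α_j) = 1·12 = 12 ≡ 12 (mod 13).
Step 5: correct position 5: c_5 = r_5 − e = 7 − 12 ≡ 8 (mod 13). Hence c = [1, 9, 7, 3, 8].
  Check: interpolating c through the α_i gives m(x) = 10 + 4·x (degree < 2) with m(α_i) = c_i for every i, so c is indeed a codeword.


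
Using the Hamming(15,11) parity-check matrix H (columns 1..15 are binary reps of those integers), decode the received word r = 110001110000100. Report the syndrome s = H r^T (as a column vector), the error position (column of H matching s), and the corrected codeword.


s = (0, 1, 1, 1)^T, error position = 7, corrected codeword c = 110001010000100

Compute s = H r^T mod 2 one row at a time:
  s_1 = 1 + 0 + 0 + 0 + 0 + 1 + 0 + 0 = 2 ≡ 0 (mod 2).
  s_2 = 0 + 0 + 1 + 1 + 0 + 1 + 0 + 0 = 3 ≡ 1 (mod 2).
  s_3 = 1 + 0 + 1 + 1 + 0 + 0 + 0 + 0 = 3 ≡ 1 (mod 2).
  s_4 = 1 + 0 + 0 + 1 + 0 + 0 + 1 + 0 = 3 ≡ 1 (mod 2).
s = (0, 1, 1, 1)^T — this equals column 7 of H (binary 0111), so error is at position 7.
Correct: flip bit 7 of r = 110001110000100 to get c = 110001010000100.


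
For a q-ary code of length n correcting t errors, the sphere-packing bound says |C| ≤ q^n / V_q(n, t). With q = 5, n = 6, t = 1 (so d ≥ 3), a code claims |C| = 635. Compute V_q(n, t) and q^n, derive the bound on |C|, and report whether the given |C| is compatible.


V_q(n, t) = 25, q^n = 15625, Hamming bound = 625, |C| = 635 > bound (violated).

Step 1: Compute V_q(n, t) = Σ_{j=0}^1 C(n, j) (q−1)^j.
  j = 0: C(6,0)·(4)^0 = 1·1 = 1.
  j = 1: C(6,1)·(4)^1 = 6·4 = 24.
  V_q(n, t) = 1 + 24 = 25.
Step 2: q^n = 5^6 = 15625.
Step 3: Hamming bound ⌊q^n / V_q(n,t)⌋ = ⌊15625/25⌋ = 625.
Step 4: Compare |C| = 635 to 625: violated.
The claimed |C| lies above the Hamming bound, so no 5-ary code of length 6 with d ≥ 3 can have 635 codewords.


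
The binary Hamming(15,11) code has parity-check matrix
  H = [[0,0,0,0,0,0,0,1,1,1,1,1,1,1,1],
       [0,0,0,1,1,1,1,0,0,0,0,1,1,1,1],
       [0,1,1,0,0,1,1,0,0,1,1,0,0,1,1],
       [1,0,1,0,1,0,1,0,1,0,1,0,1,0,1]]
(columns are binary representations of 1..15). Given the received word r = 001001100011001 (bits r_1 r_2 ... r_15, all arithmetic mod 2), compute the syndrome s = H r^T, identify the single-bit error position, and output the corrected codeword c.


s = (1, 0, 1, 0)^T, error position = 10, corrected codeword c = 001001100111001

Compute s = H r^T mod 2 one row at a time:
  s_1 = 0 + 0 + 0 + 1 + 1 + 0 + 0 + 1 = 3 ≡ 1 (mod 2).
  s_2 = 0 + 0 + 1 + 1 + 1 + 0 + 0 + 1 = 4 ≡ 0 (mod 2).
  s_3 = 0 + 1 + 1 + 1 + 0 + 1 + 0 + 1 = 5 ≡ 1 (mod 2).
  s_4 = 0 + 1 + 0 + 1 + 0 + 1 + 0 + 1 = 4 ≡ 0 (mod 2).
s = (1, 0, 1, 0)^T — this equals column 10 of H (binary 1010), so error is at position 10.
Correct: flip bit 10 of r = 001001100011001 to get c = 001001100111001.


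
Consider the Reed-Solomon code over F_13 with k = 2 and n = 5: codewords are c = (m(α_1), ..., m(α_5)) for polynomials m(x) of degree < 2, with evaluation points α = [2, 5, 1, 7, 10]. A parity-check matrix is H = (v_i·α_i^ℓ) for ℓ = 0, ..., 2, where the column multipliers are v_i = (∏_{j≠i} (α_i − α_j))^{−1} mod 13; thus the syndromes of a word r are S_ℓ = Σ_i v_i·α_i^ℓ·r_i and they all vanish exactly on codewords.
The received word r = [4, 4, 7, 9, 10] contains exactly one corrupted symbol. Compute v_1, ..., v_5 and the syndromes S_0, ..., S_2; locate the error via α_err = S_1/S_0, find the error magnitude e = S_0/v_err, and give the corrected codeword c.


S = (4, 8, 3), error at position 1, error magnitude e = 1, c = [3, 4, 7, 9, 10].

Step 1: column multipliers v_i = (∏_{j≠i}(α_i − α_j))^{−1} mod 13.
  i = 1 (α = 2): (2−5)(2−1)(2−7)(2−10) = (−3)·1·(−5)·(−8) = −120 ≡ 10, so v_1 = 10^{−1} = 4 (mod 13).
  i = 2 (α = 5): (5−2)(5−1)(5−7)(5−10) = 3·4·(−2)·(−5) = 120 ≡ 3, so v_2 = 3^{−1} = 9 (mod 13).
  i = 3 (α = 1): (1−2)(1−5)(1−7)(1−10) = (−1)·(−4)·(−6)·(−9) = 216 ≡ 8, so v_3 = 8^{−1} = 5 (mod 13).
  i = 4 (α = 7): (7−2)(7−5)(7−1)(7−10) = 5·2·6·(−3) = −180 ≡ 2, so v_4 = 2^{−1} = 7 (mod 13).
  i = 5 (α = 10): (10−2)(10−5)(10−1)(10−7) = 8·5·9·3 = 1080 ≡ 1, so v_5 = 1^{−1} = 1 (mod 13).
  v = [4, 9, 5, 7, 1].
Step 2: syndromes of r = [4, 4, 7, 9, 10] (all sums mod 13).
  S_0 = Σ v_i r_i = 4·4 + 9·4 + 5·7 + 7·9 + 1·10 = 160 ≡ 4.
  S_1 = Σ v_i α_i r_i = 4·2·4 + 9·5·4 + 5·1·7 + 7·7·9 + 1·10·10 = 788 ≡ 8.
  α_i^2 mod 13 = [4, 12, 1, 10, 9].
  S_2 = Σ v_i α_i^2 r_i = 4·4·4 + 9·12·4 + 5·1·7 + 7·10·9 + 1·9·10 = 1251 ≡ 3.
  S = (4, 8, 3) ≠ 0, so r is not a codeword (an error is present).
Step 3: locate the error. For a single error e at position i, S_ℓ = v_i·e·α_i^ℓ, so α_err = S_1/S_0.
  S_0^{−1} = 4^{−1} = 10 (mod 13), so α_err = 8·10 = 80 ≡ 2 = α_1. Error position i = 1.
  Consistency check: S_2/S_1 = 3·5 = 15 ≡ 2 = α_err ✓ (single-error assumption holds).
Step 4: error magnitude e = S_0/v_1 = S_0·∏_{j≠1}(α_1 − α_j) = 4·10 = 40 ≡ 1 (mod 13).
Step 5: correct position 1: c_1 = r_1 − e = 4 − 1 ≡ 3 (mod 13). Hence c = [3, 4, 7, 9, 10].
  Check: interpolating c through the α_i gives m(x) = 11 + 9·x (degree < 2) with m(α_i) = c_i for every i, so c is indeed a codeword.


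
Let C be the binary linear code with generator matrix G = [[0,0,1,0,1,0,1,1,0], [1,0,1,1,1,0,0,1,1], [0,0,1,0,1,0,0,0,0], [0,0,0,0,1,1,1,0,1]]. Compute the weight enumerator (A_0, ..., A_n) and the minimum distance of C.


Weight distribution: A_0 = 1, A_2 = 2, A_4 = 9, A_6 = 4. Minimum distance d = 2.

Enumerate all 2^4 = 16 messages m ∈ F_2^4.
For each, compute codeword c = mG in F_2^9, then tally its weight.
  m = 0000 → c = 000000000, weight = 0.
  m = 1000 → c = 001010110, weight = 4.
  m = 0100 → c = 101110011, weight = 6.
  m = 1100 → c = 100100101, weight = 4.
  m = 0010 → c = 001010000, weight = 2.
  m = 1010 → c = 000000110, weight = 2.
  m = 0110 → c = 100100011, weight = 4.
  m = 1110 → c = 101110101, weight = 6.
  m = 0001 → c = 000011101, weight = 4.
  m = 1001 → c = 001001011, weight = 4.
  m = 0101 → c = 101101110, weight = 6.
  m = 1101 → c = 100111000, weight = 4.
  m = 0011 → c = 001001101, weight = 4.
  m = 1011 → c = 000011011, weight = 4.
  m = 0111 → c = 100111110, weight = 6.
  m = 1111 → c = 101101000, weight = 4.
Tally weights:
  weight 0: 1 codewords.
  weight 2: 2 codewords.
  weight 4: 9 codewords.
  weight 6: 4 codewords.
Minimum distance d = smallest w > 0 with A_w > 0 = 2.
Sanity: Σ A_w = 16 = 2^4 = 16 ✓.


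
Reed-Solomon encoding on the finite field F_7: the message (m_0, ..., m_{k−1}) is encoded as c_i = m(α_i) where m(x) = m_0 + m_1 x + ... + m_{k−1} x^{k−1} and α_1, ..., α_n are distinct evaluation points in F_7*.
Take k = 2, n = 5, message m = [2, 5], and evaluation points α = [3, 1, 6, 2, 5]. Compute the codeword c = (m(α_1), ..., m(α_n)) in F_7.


c = [3, 0, 4, 5, 6]

Message polynomial: m(x) = 2 + 5·x (mod 7).
For each evaluation point α_i, compute m(α_i) mod 7:
  α_1 = 3: Horner steps 5 → 3, so m(3) = 3.
  α_2 = 1: Horner steps 5 → 0, so m(1) = 0.
  α_3 = 6: Horner steps 5 → 4, so m(6) = 4.
  α_4 = 2: Horner steps 5 → 5, so m(2) = 5.
  α_5 = 5: Horner steps 5 → 6, so m(5) = 6.
Codeword c = [3, 0, 4, 5, 6] ∈ F_7^5.


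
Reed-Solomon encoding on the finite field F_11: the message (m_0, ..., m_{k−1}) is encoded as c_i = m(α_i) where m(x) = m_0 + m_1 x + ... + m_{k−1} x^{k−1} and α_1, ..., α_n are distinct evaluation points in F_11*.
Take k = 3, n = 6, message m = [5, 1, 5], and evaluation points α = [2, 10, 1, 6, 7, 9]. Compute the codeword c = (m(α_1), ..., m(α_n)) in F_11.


c = [5, 9, 0, 4, 4, 1]

Message polynomial: m(x) = 5 + 1·x + 5·x^2 (mod 11).
For each evaluation point α_i, compute m(α_i) mod 11:
  α_1 = 2: Horner steps 5 → 0 → 5, so m(2) = 5.
  α_2 = 10: Horner steps 5 → 7 → 9, so m(10) = 9.
  α_3 = 1: Horner steps 5 → 6 → 0, so m(1) = 0.
  α_4 = 6: Horner steps 5 → 9 → 4, so m(6) = 4.
  α_5 = 7: Horner steps 5 → 3 → 4, so m(7) = 4.
  α_6 = 9: Horner steps 5 → 2 → 1, so m(9) = 1.
Codeword c = [5, 9, 0, 4, 4, 1] ∈ F_11^6.


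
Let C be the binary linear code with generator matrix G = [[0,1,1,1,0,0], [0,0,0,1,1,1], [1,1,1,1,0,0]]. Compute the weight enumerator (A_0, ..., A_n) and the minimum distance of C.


Weight distribution: A_0 = 1, A_1 = 1, A_3 = 2, A_4 = 3, A_5 = 1. Minimum distance d = 1.

Enumerate all 2^3 = 8 messages m ∈ F_2^3.
For each, compute codeword c = mG in F_2^6, then tally its weight.
  m = 000 → c = 000000, weight = 0.
  m = 100 → c = 011100, weight = 3.
  m = 010 → c = 000111, weight = 3.
  m = 110 → c = 011011, weight = 4.
  m = 001 → c = 111100, weight = 4.
  m = 101 → c = 100000, weight = 1.
  m = 011 → c = 111011, weight = 5.
  m = 111 → c = 100111, weight = 4.
Tally weights:
  weight 0: 1 codewords.
  weight 1: 1 codewords.
  weight 3: 2 codewords.
  weight 4: 3 codewords.
  weight 5: 1 codewords.
Minimum distance d = smallest w > 0 with A_w > 0 = 1.
Sanity: Σ A_w = 8 = 2^3 = 8 ✓.


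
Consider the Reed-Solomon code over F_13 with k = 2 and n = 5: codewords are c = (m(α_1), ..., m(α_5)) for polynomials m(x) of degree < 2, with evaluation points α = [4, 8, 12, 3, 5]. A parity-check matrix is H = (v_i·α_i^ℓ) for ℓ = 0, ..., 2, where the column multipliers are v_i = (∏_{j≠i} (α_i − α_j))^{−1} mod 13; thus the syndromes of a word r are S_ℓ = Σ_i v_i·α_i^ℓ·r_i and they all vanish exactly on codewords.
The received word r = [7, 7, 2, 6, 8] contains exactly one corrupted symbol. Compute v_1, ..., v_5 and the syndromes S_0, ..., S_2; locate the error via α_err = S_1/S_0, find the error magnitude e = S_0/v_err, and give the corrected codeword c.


S = (5, 1, 8), error at position 2, error magnitude e = 9, c = [7, 11, 2, 6, 8].

Step 1: column multipliers v_i = (∏_{j≠i}(α_i − α_j))^{−1} mod 13.
  i = 1 (α = 4): (4−8)(4−12)(4−3)(4−5) = (−4)·(−8)·1·(−1) = −32 ≡ 7, so v_1 = 7^{−1} = 2 (mod 13).
  i = 2 (α = 8): (8−4)(8−12)(8−3)(8−5) = 4·(−4)·5·3 = −240 ≡ 7, so v_2 = 7^{−1} = 2 (mod 13).
  i = 3 (α = 12): (12−4)(12−8)(12−3)(12−5) = 8·4·9·7 = 2016 ≡ 1, so v_3 = 1^{−1} = 1 (mod 13).
  i = 4 (α = 3): (3−4)(3−8)(3−12)(3−5) = (−1)·(−5)·(−9)·(−2) = 90 ≡ 12, so v_4 = 12^{−1} = 12 (mod 13).
  i = 5 (α = 5): (5−4)(5−8)(5−12)(5−3) = 1·(−3)·(−7)·2 = 42 ≡ 3, so v_5 = 3^{−1} = 9 (mod 13).
  v = [2, 2, 1, 12, 9].
Step 2: syndromes of r = [7, 7, 2, 6, 8] (all sums mod 13).
  S_0 = Σ v_i r_i = 2·7 + 2·7 + 1·2 + 12·6 + 9·8 = 174 ≡ 5.
  S_1 = Σ v_i α_i r_i = 2·4·7 + 2·8·7 + 1·12·2 + 12·3·6 + 9·5·8 = 768 ≡ 1.
  α_i^2 mod 13 = [3, 12, 1, 9, 12].
  S_2 = Σ v_i α_i^2 r_i = 2·3·7 + 2·12·7 + 1·1·2 + 12·9·6 + 9·12·8 = 1724 ≡ 8.
  S = (5, 1, 8) ≠ 0, so r is not a codeword (an error is present).
Step 3: locate the error. For a single error e at position i, S_ℓ = v_i·e·α_i^ℓ, so α_err = S_1/S_0.
  S_0^{−1} = 5^{−1} = 8 (mod 13), so α_err = 1·8 = 8 ≡ 8 = α_2. Error position i = 2.
  Consistency check: S_2/S_1 = 8·1 = 8 ≡ 8 = α_err ✓ (single-error assumption holds).
Step 4: error magnitude e = S_0/v_2 = S_0·∏_{j≠2}(α_2 − α_j) = 5·7 = 35 ≡ 9 (mod 13).
Step 5: correct position 2: c_2 = r_2 − e = 7 − 9 ≡ 11 (mod 13). Hence c = [7, 11, 2, 6, 8].
  Check: interpolating c through the α_i gives m(x) = 3 + 1·x (degree < 2) with m(α_i) = c_i for every i, so c is indeed a codeword.


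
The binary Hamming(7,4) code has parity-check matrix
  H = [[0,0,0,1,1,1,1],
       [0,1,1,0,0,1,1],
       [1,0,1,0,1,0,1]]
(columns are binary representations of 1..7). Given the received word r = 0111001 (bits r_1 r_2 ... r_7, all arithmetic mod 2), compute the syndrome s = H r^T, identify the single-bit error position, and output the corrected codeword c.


s = (0, 1, 0)^T, error position = 2, corrected codeword c = 0011001

Compute s = H r^T mod 2 one row at a time:
  s_1 = 1 + 0 + 0 + 1 = 2 ≡ 0 (mod 2).
  s_2 = 1 + 1 + 0 + 1 = 3 ≡ 1 (mod 2).
  s_3 = 0 + 1 + 0 + 1 = 2 ≡ 0 (mod 2).
s = (0, 1, 0)^T — this equals column 2 of H (binary 010), so error is at position 2.
Correct: flip bit 2 of r = 0111001 to get c = 0011001.


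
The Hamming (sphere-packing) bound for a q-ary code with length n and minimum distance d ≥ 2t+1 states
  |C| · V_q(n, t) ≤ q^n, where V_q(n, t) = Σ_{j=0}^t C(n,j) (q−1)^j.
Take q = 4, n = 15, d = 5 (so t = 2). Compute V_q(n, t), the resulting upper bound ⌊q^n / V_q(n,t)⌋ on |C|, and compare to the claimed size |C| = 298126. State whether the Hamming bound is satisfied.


V_q(n, t) = 991, q^n = 1073741824, Hamming bound = 1083493, |C| = 298126 ≤ bound (satisfied).

Step 1: Compute V_q(n, t) = Σ_{j=0}^2 C(n, j) (q−1)^j.
  j = 0: C(15,0)·(3)^0 = 1·1 = 1.
  j = 1: C(15,1)·(3)^1 = 15·3 = 45.
  j = 2: C(15,2)·(3)^2 = 105·9 = 945.
  V_q(n, t) = 1 + 45 + 945 = 991.
Step 2: q^n = 4^15 = 1073741824.
Step 3: Hamming bound ⌊q^n / V_q(n,t)⌋ = ⌊1073741824/991⌋ = 1083493.
Step 4: Compare |C| = 298126 to 1083493: satisfied.
The claimed |C| lies below the Hamming bound.


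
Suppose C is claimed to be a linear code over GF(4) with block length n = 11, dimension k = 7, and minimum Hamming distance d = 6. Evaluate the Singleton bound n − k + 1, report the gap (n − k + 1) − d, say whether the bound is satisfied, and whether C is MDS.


Singleton RHS = n − k + 1 = 5, slack = -1, bound violated (no such code; not MDS).

Singleton bound: d ≤ n − k + 1.
Here n = 11, k = 7, so n − k + 1 = 5.
Given d = 6, check d ≤ 5: NO.
Slack = (n − k + 1) − d = -1.
The slack is negative: d = 6 exceeds n − k + 1 = 5 by 1, so the Singleton bound is violated and no linear [11, 7, 6]_4 code can exist. In particular it is not MDS (MDS requires d = n − k + 1 exactly).
Description: the claimed parameters are [11, 7, 6]_4; such a code would be impossible (violates the Singleton bound).


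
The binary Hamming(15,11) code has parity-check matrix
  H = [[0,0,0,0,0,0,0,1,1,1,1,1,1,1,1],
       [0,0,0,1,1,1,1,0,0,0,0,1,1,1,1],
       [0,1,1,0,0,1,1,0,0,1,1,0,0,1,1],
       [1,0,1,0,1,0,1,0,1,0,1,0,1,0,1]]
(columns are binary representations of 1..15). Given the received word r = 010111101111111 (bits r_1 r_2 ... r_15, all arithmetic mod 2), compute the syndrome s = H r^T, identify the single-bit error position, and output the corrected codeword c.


s = (1, 0, 1, 0)^T, error position = 10, corrected codeword c = 010111101011111

Compute s = H r^T mod 2 one row at a time:
  s_1 = 0 + 1 + 1 + 1 + 1 + 1 + 1 + 1 = 7 ≡ 1 (mod 2).
  s_2 = 1 + 1 + 1 + 1 + 1 + 1 + 1 + 1 = 8 ≡ 0 (mod 2).
  s_3 = 1 + 0 + 1 + 1 + 1 + 1 + 1 + 1 = 7 ≡ 1 (mod 2).
  s_4 = 0 + 0 + 1 + 1 + 1 + 1 + 1 + 1 = 6 ≡ 0 (mod 2).
s = (1, 0, 1, 0)^T — this equals column 10 of H (binary 1010), so error is at position 10.
Correct: flip bit 10 of r = 010111101111111 to get c = 010111101011111.


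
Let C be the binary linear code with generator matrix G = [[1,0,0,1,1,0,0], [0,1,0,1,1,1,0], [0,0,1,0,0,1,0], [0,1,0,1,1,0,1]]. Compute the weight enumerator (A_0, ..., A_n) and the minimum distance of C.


Weight distribution: A_0 = 1, A_2 = 3, A_3 = 4, A_4 = 3, A_5 = 4, A_6 = 1. Minimum distance d = 2.

Enumerate all 2^4 = 16 messages m ∈ F_2^4.
For each, compute codeword c = mG in F_2^7, then tally its weight.
  m = 0000 → c = 0000000, weight = 0.
  m = 1000 → c = 1001100, weight = 3.
  m = 0100 → c = 0101110, weight = 4.
  m = 1100 → c = 1100010, weight = 3.
  m = 0010 → c = 0010010, weight = 2.
  m = 1010 → c = 1011110, weight = 5.
  m = 0110 → c = 0111100, weight = 4.
  m = 1110 → c = 1110000, weight = 3.
  m = 0001 → c = 0101101, weight = 4.
  m = 1001 → c = 1100001, weight = 3.
  m = 0101 → c = 0000011, weight = 2.
  m = 1101 → c = 1001111, weight = 5.
  m = 0011 → c = 0111111, weight = 6.
  m = 1011 → c = 1110011, weight = 5.
  m = 0111 → c = 0010001, weight = 2.
  m = 1111 → c = 1011101, weight = 5.
Tally weights:
  weight 0: 1 codewords.
  weight 2: 3 codewords.
  weight 3: 4 codewords.
  weight 4: 3 codewords.
  weight 5: 4 codewords.
  weight 6: 1 codewords.
Minimum distance d = smallest w > 0 with A_w > 0 = 2.
Sanity: Σ A_w = 16 = 2^4 = 16 ✓.


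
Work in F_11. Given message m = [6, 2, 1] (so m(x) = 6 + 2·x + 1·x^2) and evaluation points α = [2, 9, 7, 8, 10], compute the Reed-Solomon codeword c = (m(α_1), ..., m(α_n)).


c = [3, 6, 3, 9, 5]

Message polynomial: m(x) = 6 + 2·x + 1·x^2 (mod 11).
For each evaluation point α_i, compute m(α_i) mod 11:
  α_1 = 2: Horner steps 1 → 4 → 3, so m(2) = 3.
  α_2 = 9: Horner steps 1 → 0 → 6, so m(9) = 6.
  α_3 = 7: Horner steps 1 → 9 → 3, so m(7) = 3.
  α_4 = 8: Horner steps 1 → 10 → 9, so m(8) = 9.
  α_5 = 10: Horner steps 1 → 1 → 5, so m(10) = 5.
Codeword c = [3, 6, 3, 9, 5] ∈ F_11^5.


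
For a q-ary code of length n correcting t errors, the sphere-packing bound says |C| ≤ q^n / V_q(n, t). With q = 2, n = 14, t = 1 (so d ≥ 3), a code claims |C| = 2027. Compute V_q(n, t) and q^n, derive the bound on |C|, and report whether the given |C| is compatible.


V_q(n, t) = 15, q^n = 16384, Hamming bound = 1092, |C| = 2027 > bound (violated).

Step 1: Compute V_q(n, t) = Σ_{j=0}^1 C(n, j) (q−1)^j.
  j = 0: C(14,0)·(1)^0 = 1·1 = 1.
  j = 1: C(14,1)·(1)^1 = 14·1 = 14.
  V_q(n, t) = 1 + 14 = 15.
Step 2: q^n = 2^14 = 16384.
Step 3: Hamming bound ⌊q^n / V_q(n,t)⌋ = ⌊16384/15⌋ = 1092.
Step 4: Compare |C| = 2027 to 1092: violated.
The claimed |C| lies above the Hamming bound, so no 2-ary code of length 14 with d ≥ 3 can have 2027 codewords.


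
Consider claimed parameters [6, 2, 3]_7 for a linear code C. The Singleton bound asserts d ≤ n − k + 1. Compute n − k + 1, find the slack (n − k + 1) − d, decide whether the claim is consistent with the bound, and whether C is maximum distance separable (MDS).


Singleton RHS = n − k + 1 = 5, slack = 2, bound satisfied, not MDS.

Singleton bound: d ≤ n − k + 1.
Here n = 6, k = 2, so n − k + 1 = 5.
Given d = 3, check d ≤ 5: YES.
Slack = (n − k + 1) − d = 2.
The code is NOT MDS (slack = 2 > 0).
Description: the claimed parameters are [6, 2, 3]_7; such a code would be non-MDS.


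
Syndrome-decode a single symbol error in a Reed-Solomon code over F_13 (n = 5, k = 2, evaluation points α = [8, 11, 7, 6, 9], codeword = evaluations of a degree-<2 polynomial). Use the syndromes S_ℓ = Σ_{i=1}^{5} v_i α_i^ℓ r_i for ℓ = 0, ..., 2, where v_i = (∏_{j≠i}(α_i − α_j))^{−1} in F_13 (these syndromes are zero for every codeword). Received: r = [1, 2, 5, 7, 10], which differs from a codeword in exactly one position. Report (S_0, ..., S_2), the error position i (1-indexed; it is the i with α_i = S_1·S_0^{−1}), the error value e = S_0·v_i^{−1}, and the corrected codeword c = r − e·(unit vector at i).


S = (6, 10, 8), error at position 4, error magnitude e = 11, c = [1, 2, 5, 9, 10].

Step 1: column multipliers v_i = (∏_{j≠i}(α_i − α_j))^{−1} mod 13.
  i = 1 (α = 8): (8−11)(8−7)(8−6)(8−9) = (−3)·1·2·(−1) = 6 ≡ 6, so v_1 = 6^{−1} = 11 (mod 13).
  i = 2 (α = 11): (11−8)(11−7)(11−6)(11−9) = 3·4·5·2 = 120 ≡ 3, so v_2 = 3^{−1} = 9 (mod 13).
  i = 3 (α = 7): (7−8)(7−11)(7−6)(7−9) = (−1)·(−4)·1·(−2) = −8 ≡ 5, so v_3 = 5^{−1} = 8 (mod 13).
  i = 4 (α = 6): (6−8)(6−11)(6−7)(6−9) = (−2)·(−5)·(−1)·(−3) = 30 ≡ 4, so v_4 = 4^{−1} = 10 (mod 13).
  i = 5 (α = 9): (9−8)(9−11)(9−7)(9−6) = 1·(−2)·2·3 = −12 ≡ 1, so v_5 = 1^{−1} = 1 (mod 13).
  v = [11, 9, 8, 10, 1].
Step 2: syndromes of r = [1, 2, 5, 7, 10] (all sums mod 13).
  S_0 = Σ v_i r_i = 11·1 + 9·2 + 8·5 + 10·7 + 1·10 = 149 ≡ 6.
  S_1 = Σ v_i α_i r_i = 11·8·1 + 9·11·2 + 8·7·5 + 10·6·7 + 1·9·10 = 1076 ≡ 10.
  α_i^2 mod 13 = [12, 4, 10, 10, 3].
  S_2 = Σ v_i α_i^2 r_i = 11·12·1 + 9·4·2 + 8·10·5 + 10·10·7 + 1·3·10 = 1334 ≡ 8.
  S = (6, 10, 8) ≠ 0, so r is not a codeword (an error is present).
Step 3: locate the error. For a single error e at position i, S_ℓ = v_i·e·α_i^ℓ, so α_err = S_1/S_0.
  S_0^{−1} = 6^{−1} = 11 (mod 13), so α_err = 10·11 = 110 ≡ 6 = α_4. Error position i = 4.
  Consistency check: S_2/S_1 = 8·4 = 32 ≡ 6 = α_err ✓ (single-error assumption holds).
Step 4: error magnitude e = S_0/v_4 = S_0·∏_{j≠4}(α_4 − α_j) = 6·4 = 24 ≡ 11 (mod 13).
Step 5: correct position 4: c_4 = r_4 − e = 7 − 11 ≡ 9 (mod 13). Hence c = [1, 2, 5, 9, 10].
  Check: interpolating c through the α_i gives m(x) = 7 + 9·x (degree < 2) with m(α_i) = c_i for every i, so c is indeed a codeword.


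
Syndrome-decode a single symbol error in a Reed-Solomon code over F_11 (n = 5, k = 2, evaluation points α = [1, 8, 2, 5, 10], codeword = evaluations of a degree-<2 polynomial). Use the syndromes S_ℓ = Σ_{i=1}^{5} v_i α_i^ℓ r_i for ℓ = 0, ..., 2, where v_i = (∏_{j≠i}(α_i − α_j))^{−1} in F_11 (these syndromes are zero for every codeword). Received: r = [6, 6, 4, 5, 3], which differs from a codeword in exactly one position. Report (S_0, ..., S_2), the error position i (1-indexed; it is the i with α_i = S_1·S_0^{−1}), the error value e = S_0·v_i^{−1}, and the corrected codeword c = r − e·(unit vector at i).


S = (5, 5, 5), error at position 1, error magnitude e = 6, c = [0, 6, 4, 5, 3].

Step 1: column multipliers v_i = (∏_{j≠i}(α_i − α_j))^{−1} mod 11.
  i = 1 (α = 1): (1−8)(1−2)(1−5)(1−10) = (−7)·(−1)·(−4)·(−9) = 252 ≡ 10, so v_1 = 10^{−1} = 10 (mod 11).
  i = 2 (α = 8): (8−1)(8−2)(8−5)(8−10) = 7·6·3·(−2) = −252 ≡ 1, so v_2 = 1^{−1} = 1 (mod 11).
  i = 3 (α = 2): (2−1)(2−8)(2−5)(2−10) = 1·(−6)·(−3)·(−8) = −144 ≡ 10, so v_3 = 10^{−1} = 10 (mod 11).
  i = 4 (α = 5): (5−1)(5−8)(5−2)(5−10) = 4·(−3)·3·(−5) = 180 ≡ 4, so v_4 = 4^{−1} = 3 (mod 11).
  i = 5 (α = 10): (10−1)(10−8)(10−2)(10−5) = 9·2·8·5 = 720 ≡ 5, so v_5 = 5^{−1} = 9 (mod 11).
  v = [10, 1, 10, 3, 9].
Step 2: syndromes of r = [6, 6, 4, 5, 3] (all sums mod 11).
  S_0 = Σ v_i r_i = 10·6 + 1·6 + 10·4 + 3·5 + 9·3 = 148 ≡ 5.
  S_1 = Σ v_i α_i r_i = 10·1·6 + 1·8·6 + 10·2·4 + 3·5·5 + 9·10·3 = 533 ≡ 5.
  α_i^2 mod 11 = [1, 9, 4, 3, 1].
  S_2 = Σ v_i α_i^2 r_i = 10·1·6 + 1·9·6 + 10·4·4 + 3·3·5 + 9·1·3 = 346 ≡ 5.
  S = (5, 5, 5) ≠ 0, so r is not a codeword (an error is present).
Step 3: locate the error. For a single error e at position i, S_ℓ = v_i·e·α_i^ℓ, so α_err = S_1/S_0.
  S_0^{−1} = 5^{−1} = 9 (mod 11), so α_err = 5·9 = 45 ≡ 1 = α_1. Error position i = 1.
  Consistency check: S_2/S_1 = 5·9 = 45 ≡ 1 = α_err ✓ (single-error assumption holds).
Step 4: error magnitude e = S_0/v_1 = S_0·∏_{j≠1}(α_1 − α_j) = 5·10 = 50 ≡ 6 (mod 11).
Step 5: correct position 1: c_1 = r_1 − e = 6 − 6 ≡ 0 (mod 11). Hence c = [0, 6, 4, 5, 3].
  Check: interpolating c through the α_i gives m(x) = 7 + 4·x (degree < 2) with m(α_i) = c_i for every i, so c is indeed a codeword.


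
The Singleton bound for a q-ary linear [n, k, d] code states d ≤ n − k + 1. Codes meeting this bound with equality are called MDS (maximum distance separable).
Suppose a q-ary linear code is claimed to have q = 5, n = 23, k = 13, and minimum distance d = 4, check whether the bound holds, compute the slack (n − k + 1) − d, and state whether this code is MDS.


Singleton RHS = n − k + 1 = 11, slack = 7, bound satisfied, not MDS.

Singleton bound: d ≤ n − k + 1.
Here n = 23, k = 13, so n − k + 1 = 11.
Given d = 4, check d ≤ 11: YES.
Slack = (n − k + 1) − d = 7.
The code is NOT MDS (slack = 7 > 0).
Description: the claimed parameters are [23, 13, 4]_5; such a code would be non-MDS.


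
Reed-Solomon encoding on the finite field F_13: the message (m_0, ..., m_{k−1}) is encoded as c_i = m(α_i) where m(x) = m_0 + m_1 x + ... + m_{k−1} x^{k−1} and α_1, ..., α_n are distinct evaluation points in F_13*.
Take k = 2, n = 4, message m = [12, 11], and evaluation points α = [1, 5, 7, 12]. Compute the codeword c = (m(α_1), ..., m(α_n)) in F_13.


c = [10, 2, 11, 1]

Message polynomial: m(x) = 12 + 11·x (mod 13).
For each evaluation point α_i, compute m(α_i) mod 13:
  α_1 = 1: Horner steps 11 → 10, so m(1) = 10.
  α_2 = 5: Horner steps 11 → 2, so m(5) = 2.
  α_3 = 7: Horner steps 11 → 11, so m(7) = 11.
  α_4 = 12: Horner steps 11 → 1, so m(12) = 1.
Codeword c = [10, 2, 11, 1] ∈ F_13^4.


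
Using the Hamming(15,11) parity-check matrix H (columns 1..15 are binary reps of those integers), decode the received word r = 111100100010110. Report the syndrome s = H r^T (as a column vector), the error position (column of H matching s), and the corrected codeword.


s = (1, 0, 1, 1)^T, error position = 11, corrected codeword c = 111100100000110

Compute s = H r^T mod 2 one row at a time:
  s_1 = 0 + 0 + 0 + 1 + 0 + 1 + 1 + 0 = 3 ≡ 1 (mod 2).
  s_2 = 1 + 0 + 0 + 1 + 0 + 1 + 1 + 0 = 4 ≡ 0 (mod 2).
  s_3 = 1 + 1 + 0 + 1 + 0 + 1 + 1 + 0 = 5 ≡ 1 (mod 2).
  s_4 = 1 + 1 + 0 + 1 + 0 + 1 + 1 + 0 = 5 ≡ 1 (mod 2).
s = (1, 0, 1, 1)^T — this equals column 11 of H (binary 1011), so error is at position 11.
Correct: flip bit 11 of r = 111100100010110 to get c = 111100100000110.


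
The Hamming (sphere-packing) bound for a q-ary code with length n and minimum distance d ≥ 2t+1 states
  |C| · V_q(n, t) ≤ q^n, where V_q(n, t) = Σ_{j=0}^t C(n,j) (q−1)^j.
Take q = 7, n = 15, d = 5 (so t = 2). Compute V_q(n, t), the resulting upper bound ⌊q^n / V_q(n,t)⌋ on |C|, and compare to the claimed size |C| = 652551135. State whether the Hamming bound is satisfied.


V_q(n, t) = 3871, q^n = 4747561509943, Hamming bound = 1226443169, |C| = 652551135 ≤ bound (satisfied).

Step 1: Compute V_q(n, t) = Σ_{j=0}^2 C(n, j) (q−1)^j.
  j = 0: C(15,0)·(6)^0 = 1·1 = 1.
  j = 1: C(15,1)·(6)^1 = 15·6 = 90.
  j = 2: C(15,2)·(6)^2 = 105·36 = 3780.
  V_q(n, t) = 1 + 90 + 3780 = 3871.
Step 2: q^n = 7^15 = 4747561509943.
Step 3: Hamming bound ⌊q^n / V_q(n,t)⌋ = ⌊4747561509943/3871⌋ = 1226443169.
Step 4: Compare |C| = 652551135 to 1226443169: satisfied.
The claimed |C| lies below the Hamming bound.


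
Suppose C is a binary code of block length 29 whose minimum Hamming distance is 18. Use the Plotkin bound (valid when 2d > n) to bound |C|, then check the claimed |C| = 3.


Plotkin bound M ≤ 4; given |C| = 3 ≤ bound (satisfied).

Check applicability: 2d = 36, n = 29.
2d − n = 7 > 0, so Plotkin applies.
Compute d/(2d−n) = 18/7 ≈ 2.5714.
⌊d/(2d−n)⌋ = 2.
Plotkin bound: M ≤ 2·2 = 4.
Given |C| = 3, check: satisfied.
This |C| is below the Plotkin bound.


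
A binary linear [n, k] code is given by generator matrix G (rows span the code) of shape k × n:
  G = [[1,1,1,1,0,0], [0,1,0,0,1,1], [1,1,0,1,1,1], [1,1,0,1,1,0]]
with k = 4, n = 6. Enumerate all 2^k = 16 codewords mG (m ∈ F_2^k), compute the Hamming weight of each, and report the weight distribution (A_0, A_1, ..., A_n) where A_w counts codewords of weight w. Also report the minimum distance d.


Weight distribution: A_0 = 1, A_1 = 1, A_2 = 4, A_3 = 4, A_4 = 3, A_5 = 3. Minimum distance d = 1.

Enumerate all 2^4 = 16 messages m ∈ F_2^4.
For each, compute codeword c = mG in F_2^6, then tally its weight.
  m = 0000 → c = 000000, weight = 0.
  m = 1000 → c = 111100, weight = 4.
  m = 0100 → c = 010011, weight = 3.
  m = 1100 → c = 101111, weight = 5.
  m = 0010 → c = 110111, weight = 5.
  m = 1010 → c = 001011, weight = 3.
  m = 0110 → c = 100100, weight = 2.
  m = 1110 → c = 011000, weight = 2.
  m = 0001 → c = 110110, weight = 4.
  m = 1001 → c = 001010, weight = 2.
  m = 0101 → c = 100101, weight = 3.
  m = 1101 → c = 011001, weight = 3.
  m = 0011 → c = 000001, weight = 1.
  m = 1011 → c = 111101, weight = 5.
  m = 0111 → c = 010010, weight = 2.
  m = 1111 → c = 101110, weight = 4.
Tally weights:
  weight 0: 1 codewords.
  weight 1: 1 codewords.
  weight 2: 4 codewords.
  weight 3: 4 codewords.
  weight 4: 3 codewords.
  weight 5: 3 codewords.
Minimum distance d = smallest w > 0 with A_w > 0 = 1.
Sanity: Σ A_w = 16 = 2^4 = 16 ✓.


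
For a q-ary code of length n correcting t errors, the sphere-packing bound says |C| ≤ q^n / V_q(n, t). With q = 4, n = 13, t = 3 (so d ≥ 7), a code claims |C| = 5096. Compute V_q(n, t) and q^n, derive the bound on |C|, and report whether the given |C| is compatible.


V_q(n, t) = 8464, q^n = 67108864, Hamming bound = 7928, |C| = 5096 ≤ bound (satisfied).

Step 1: Compute V_q(n, t) = Σ_{j=0}^3 C(n, j) (q−1)^j.
  j = 0: C(13,0)·(3)^0 = 1·1 = 1.
  j = 1: C(13,1)·(3)^1 = 13·3 = 39.
  j = 2: C(13,2)·(3)^2 = 78·9 = 702.
  j = 3: C(13,3)·(3)^3 = 286·27 = 7722.
  V_q(n, t) = 1 + 39 + 702 + 7722 = 8464.
Step 2: q^n = 4^13 = 67108864.
Step 3: Hamming bound ⌊q^n / V_q(n,t)⌋ = ⌊67108864/8464⌋ = 7928.
Step 4: Compare |C| = 5096 to 7928: satisfied.
The claimed |C| lies below the Hamming bound.


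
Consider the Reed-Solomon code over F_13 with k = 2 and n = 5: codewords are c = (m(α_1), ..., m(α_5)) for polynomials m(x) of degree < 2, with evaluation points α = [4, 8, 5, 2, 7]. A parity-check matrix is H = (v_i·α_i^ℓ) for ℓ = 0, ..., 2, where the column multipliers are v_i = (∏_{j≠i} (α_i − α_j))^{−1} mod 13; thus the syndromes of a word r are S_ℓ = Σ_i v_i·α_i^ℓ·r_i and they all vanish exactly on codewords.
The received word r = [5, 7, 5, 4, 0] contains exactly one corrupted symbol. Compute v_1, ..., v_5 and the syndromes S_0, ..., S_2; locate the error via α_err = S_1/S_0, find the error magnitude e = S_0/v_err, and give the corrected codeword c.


S = (9, 6, 4), error at position 3, error magnitude e = 6, c = [5, 7, 12, 4, 0].

Step 1: column multipliers v_i = (∏_{j≠i}(α_i − α_j))^{−1} mod 13.
  i = 1 (α = 4): (4−8)(4−5)(4−2)(4−7) = (−4)·(−1)·2·(−3) = −24 ≡ 2, so v_1 = 2^{−1} = 7 (mod 13).
  i = 2 (α = 8): (8−4)(8−5)(8−2)(8−7) = 4·3·6·1 = 72 ≡ 7, so v_2 = 7^{−1} = 2 (mod 13).
  i = 3 (α = 5): (5−4)(5−8)(5−2)(5−7) = 1·(−3)·3·(−2) = 18 ≡ 5, so v_3 = 5^{−1} = 8 (mod 13).
  i = 4 (α = 2): (2−4)(2−8)(2−5)(2−7) = (−2)·(−6)·(−3)·(−5) = 180 ≡ 11, so v_4 = 11^{−1} = 6 (mod 13).
  i = 5 (α = 7): (7−4)(7−8)(7−5)(7−2) = 3·(−1)·2·5 = −30 ≡ 9, so v_5 = 9^{−1} = 3 (mod 13).
  v = [7, 2, 8, 6, 3].
Step 2: syndromes of r = [5, 7, 5, 4, 0] (all sums mod 13).
  S_0 = Σ v_i r_i = 7·5 + 2·7 + 8·5 + 6·4 + 3·0 = 113 ≡ 9.
  S_1 = Σ v_i α_i r_i = 7·4·5 + 2·8·7 + 8·5·5 + 6·2·4 + 3·7·0 = 500 ≡ 6.
  α_i^2 mod 13 = [3, 12, 12, 4, 10].
  S_2 = Σ v_i α_i^2 r_i = 7·3·5 + 2·12·7 + 8·12·5 + 6·4·4 + 3·10·0 = 849 ≡ 4.
  S = (9, 6, 4) ≠ 0, so r is not a codeword (an error is present).
Step 3: locate the error. For a single error e at position i, S_ℓ = v_i·e·α_i^ℓ, so α_err = S_1/S_0.
  S_0^{−1} = 9^{−1} = 3 (mod 13), so α_err = 6·3 = 18 ≡ 5 = α_3. Error position i = 3.
  Consistency check: S_2/S_1 = 4·11 = 44 ≡ 5 = α_err ✓ (single-error assumption holds).
Step 4: error magnitude e = S_0/v_3 = S_0·∏_{j≠3}(α_3 − α_j) = 9·5 = 45 ≡ 6 (mod 13).
Step 5: correct position 3: c_3 = r_3 − e = 5 − 6 ≡ 12 (mod 13). Hence c = [5, 7, 12, 4, 0].
  Check: interpolating c through the α_i gives m(x) = 3 + 7·x (degree < 2) with m(α_i) = c_i for every i, so c is indeed a codeword.


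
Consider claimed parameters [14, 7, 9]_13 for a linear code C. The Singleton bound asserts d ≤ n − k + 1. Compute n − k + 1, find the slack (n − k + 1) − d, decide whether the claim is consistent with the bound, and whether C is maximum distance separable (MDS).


Singleton RHS = n − k + 1 = 8, slack = -1, bound violated (no such code; not MDS).

Singleton bound: d ≤ n − k + 1.
Here n = 14, k = 7, so n − k + 1 = 8.
Given d = 9, check d ≤ 8: NO.
Slack = (n − k + 1) − d = -1.
The slack is negative: d = 9 exceeds n − k + 1 = 8 by 1, so the Singleton bound is violated and no linear [14, 7, 9]_13 code can exist. In particular it is not MDS (MDS requires d = n − k + 1 exactly).
Description: the claimed parameters are [14, 7, 9]_13; such a code would be impossible (violates the Singleton bound).


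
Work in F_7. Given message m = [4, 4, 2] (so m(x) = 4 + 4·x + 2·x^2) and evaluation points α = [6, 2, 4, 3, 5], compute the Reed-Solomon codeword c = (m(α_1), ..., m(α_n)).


c = [2, 6, 3, 6, 4]

Message polynomial: m(x) = 4 + 4·x + 2·x^2 (mod 7).
For each evaluation point α_i, compute m(α_i) mod 7:
  α_1 = 6: Horner steps 2 → 2 → 2, so m(6) = 2.
  α_2 = 2: Horner steps 2 → 1 → 6, so m(2) = 6.
  α_3 = 4: Horner steps 2 → 5 → 3, so m(4) = 3.
  α_4 = 3: Horner steps 2 → 3 → 6, so m(3) = 6.
  α_5 = 5: Horner steps 2 → 0 → 4, so m(5) = 4.
Codeword c = [2, 6, 3, 6, 4] ∈ F_7^5.


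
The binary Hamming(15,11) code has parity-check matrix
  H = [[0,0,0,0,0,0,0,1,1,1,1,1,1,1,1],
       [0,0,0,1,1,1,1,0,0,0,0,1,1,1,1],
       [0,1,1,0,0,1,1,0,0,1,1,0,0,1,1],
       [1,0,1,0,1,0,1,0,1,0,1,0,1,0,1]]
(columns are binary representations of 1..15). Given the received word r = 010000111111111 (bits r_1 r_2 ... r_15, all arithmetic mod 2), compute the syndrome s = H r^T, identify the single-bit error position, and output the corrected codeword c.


s = (0, 1, 0, 1)^T, error position = 5, corrected codeword c = 010010111111111

Compute s = H r^T mod 2 one row at a time:
  s_1 = 1 + 1 + 1 + 1 + 1 + 1 + 1 + 1 = 8 ≡ 0 (mod 2).
  s_2 = 0 + 0 + 0 + 1 + 1 + 1 + 1 + 1 = 5 ≡ 1 (mod 2).
  s_3 = 1 + 0 + 0 + 1 + 1 + 1 + 1 + 1 = 6 ≡ 0 (mod 2).
  s_4 = 0 + 0 + 0 + 1 + 1 + 1 + 1 + 1 = 5 ≡ 1 (mod 2).
s = (0, 1, 0, 1)^T — this equals column 5 of H (binary 0101), so error is at position 5.
Correct: flip bit 5 of r = 010000111111111 to get c = 010010111111111.
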